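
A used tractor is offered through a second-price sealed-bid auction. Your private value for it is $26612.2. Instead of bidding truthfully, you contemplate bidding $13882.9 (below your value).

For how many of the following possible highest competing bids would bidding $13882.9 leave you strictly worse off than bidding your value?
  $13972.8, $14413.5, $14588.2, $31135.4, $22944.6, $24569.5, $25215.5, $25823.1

7

The deviation hurts exactly when the highest competing bid lies strictly between $13882.9 and $26612.2 — underbidding then forfeits a profitable win.
$13972.8: inside the interval → strictly worse (loss $12639.4).
$14413.5: inside the interval → strictly worse (loss $12198.7).
$14588.2: inside the interval → strictly worse (loss $12024).
$31135.4: above both → same outcome either way.
$22944.6: inside the interval → strictly worse (loss $3667.6).
$24569.5: inside the interval → strictly worse (loss $2042.7).
$25215.5: inside the interval → strictly worse (loss $1396.7).
$25823.1: inside the interval → strictly worse (loss $789.1).
Count: 7.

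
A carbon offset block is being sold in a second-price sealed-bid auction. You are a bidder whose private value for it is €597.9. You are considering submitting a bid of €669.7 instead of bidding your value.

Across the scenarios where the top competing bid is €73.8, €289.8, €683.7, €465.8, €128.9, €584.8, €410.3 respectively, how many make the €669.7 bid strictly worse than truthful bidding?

0

The deviation hurts exactly when the highest competing bid lies strictly between €597.9 and €669.7 — overbidding then wins at a price above your value.
€73.8: below both → same outcome either way.
€289.8: below both → same outcome either way.
€683.7: above both → same outcome either way.
€465.8: below both → same outcome either way.
€128.9: below both → same outcome either way.
€584.8: below both → same outcome either way.
€410.3: below both → same outcome either way.
Count: 0.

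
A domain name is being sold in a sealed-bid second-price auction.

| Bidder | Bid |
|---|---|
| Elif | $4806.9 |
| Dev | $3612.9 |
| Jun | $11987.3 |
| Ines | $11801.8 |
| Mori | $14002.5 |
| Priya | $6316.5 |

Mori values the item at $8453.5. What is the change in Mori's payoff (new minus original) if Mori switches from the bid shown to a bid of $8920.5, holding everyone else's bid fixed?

$3533.8

The highest bid among the other bidders is $11987.3; Mori's bid doesn't change that.
Original bid $14002.5: Mori is highest, pays the top rival bid $11987.3; payoff $8453.5 − $11987.3 = −$3533.8.
Alternative bid $8920.5: Mori is not highest (top rival bid is $11987.3); payoff $0.
Change in payoff = $0 − (−$3533.8) = $3533.8.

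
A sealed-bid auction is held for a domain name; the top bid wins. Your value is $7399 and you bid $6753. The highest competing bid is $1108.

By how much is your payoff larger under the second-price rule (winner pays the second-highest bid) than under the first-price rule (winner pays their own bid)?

$5645

You have the highest bid, so you win under either rule.
Second-price: pay $1108 → payoff $6291.
First-price: pay your own bid $6753 → payoff $646.
Difference = $6291 − ($646) = $5645.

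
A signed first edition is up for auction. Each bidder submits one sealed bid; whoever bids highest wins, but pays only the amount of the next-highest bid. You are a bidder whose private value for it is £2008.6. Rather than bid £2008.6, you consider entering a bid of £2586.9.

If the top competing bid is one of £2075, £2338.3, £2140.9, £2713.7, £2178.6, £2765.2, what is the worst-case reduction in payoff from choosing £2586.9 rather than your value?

£329.7

£2075: truthful gives £0, deviation gives −£66.4 → loss £66.4.
£2338.3: truthful gives £0, deviation gives −£329.7 → loss £329.7.
£2140.9: truthful gives £0, deviation gives −£132.3 → loss £132.3.
£2713.7: same outcome either way → loss £0.
£2178.6: truthful gives £0, deviation gives −£170 → loss £170.
£2765.2: same outcome either way → loss £0.
Maximum loss: £329.7.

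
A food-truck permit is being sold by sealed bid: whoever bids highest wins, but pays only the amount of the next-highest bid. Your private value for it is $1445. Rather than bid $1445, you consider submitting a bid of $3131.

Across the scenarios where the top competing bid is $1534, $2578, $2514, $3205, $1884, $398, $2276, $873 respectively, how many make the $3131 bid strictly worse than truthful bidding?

The deviation hurts exactly when the highest competing bid lies strictly between $1445 and $3131 — overbidding then wins at a price above your value.
$1534: inside the interval → strictly worse (loss $89).
$2578: inside the interval → strictly worse (loss $1133).
$2514: inside the interval → strictly worse (loss $1069).
$3205: above both → same outcome either way.
$1884: inside the interval → strictly worse (loss $439).
$398: below both → same outcome either way.
$2276: inside the interval → strictly worse (loss $831).
$873: below both → same outcome either way.
Count: 5.

5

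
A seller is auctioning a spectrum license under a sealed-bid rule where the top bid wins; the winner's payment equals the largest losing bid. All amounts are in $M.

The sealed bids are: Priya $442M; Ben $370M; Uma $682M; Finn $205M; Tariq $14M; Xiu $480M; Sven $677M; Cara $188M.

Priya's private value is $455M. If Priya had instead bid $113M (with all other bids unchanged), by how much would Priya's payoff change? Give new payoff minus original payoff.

$0M

The highest bid among the other bidders is $682M; Priya's bid doesn't change that.
Original bid $442M: Priya is not highest (top rival bid is $682M); payoff $0M.
Alternative bid $113M: Priya is not highest (top rival bid is $682M); payoff $0M.
Change in payoff = $0M − ($0M) = $0M.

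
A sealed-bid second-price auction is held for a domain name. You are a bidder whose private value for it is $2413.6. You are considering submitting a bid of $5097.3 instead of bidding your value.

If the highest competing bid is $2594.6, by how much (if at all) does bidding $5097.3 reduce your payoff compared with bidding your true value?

$181

Bidding your value $2413.6: you lose (since $2413.6 < $2594.6). Payoff $0.
Bidding $5097.3: you win and pay $2594.6. Payoff $2413.6 − $2594.6 = −$181.
The competing bid $2594.6 lies between your value and your inflated bid, so overbidding wins an item priced above your value.
Loss from deviating = $0 − (−$181) = $181.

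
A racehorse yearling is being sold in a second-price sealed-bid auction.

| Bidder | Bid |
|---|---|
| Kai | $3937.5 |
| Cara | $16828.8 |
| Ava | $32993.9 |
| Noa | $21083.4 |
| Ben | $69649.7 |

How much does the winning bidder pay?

$32993.9

Highest bid: Ben at $69649.7, so Ben wins.
Second-highest bid: Ava at $32993.9 — that is the price the winner pays.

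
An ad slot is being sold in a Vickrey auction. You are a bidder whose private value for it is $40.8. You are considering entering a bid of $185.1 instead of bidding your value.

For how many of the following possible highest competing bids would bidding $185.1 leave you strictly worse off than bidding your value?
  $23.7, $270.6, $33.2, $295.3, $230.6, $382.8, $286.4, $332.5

The deviation hurts exactly when the highest competing bid lies strictly between $40.8 and $185.1 — overbidding then wins at a price above your value.
$23.7: below both → same outcome either way.
$270.6: above both → same outcome either way.
$33.2: below both → same outcome either way.
$295.3: above both → same outcome either way.
$230.6: above both → same outcome either way.
$382.8: above both → same outcome either way.
$286.4: above both → same outcome either way.
$332.5: above both → same outcome either way.
Count: 0.

0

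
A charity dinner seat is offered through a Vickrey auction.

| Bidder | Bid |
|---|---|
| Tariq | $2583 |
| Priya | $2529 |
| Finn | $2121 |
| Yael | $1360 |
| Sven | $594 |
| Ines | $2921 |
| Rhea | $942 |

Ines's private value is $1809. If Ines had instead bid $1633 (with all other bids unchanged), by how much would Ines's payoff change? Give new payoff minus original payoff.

The highest bid among the other bidders is $2583; Ines's bid doesn't change that.
Original bid $2921: Ines is highest, pays the top rival bid $2583; payoff $1809 − $2583 = −$774.
Alternative bid $1633: Ines is not highest (top rival bid is $2583); payoff $0.
Change in payoff = $0 − (−$774) = $774.

$774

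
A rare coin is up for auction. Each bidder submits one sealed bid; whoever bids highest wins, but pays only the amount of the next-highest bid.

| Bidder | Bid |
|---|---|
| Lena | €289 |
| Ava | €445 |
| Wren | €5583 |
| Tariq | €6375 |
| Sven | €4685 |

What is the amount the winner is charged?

€5583

Highest bid: Tariq at €6375, so Tariq wins.
Second-highest bid: Wren at €5583 — that is the price the winner pays.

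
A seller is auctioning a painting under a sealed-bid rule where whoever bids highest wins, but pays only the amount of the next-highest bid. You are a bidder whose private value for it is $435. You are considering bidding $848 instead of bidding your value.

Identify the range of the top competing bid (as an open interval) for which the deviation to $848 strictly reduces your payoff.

($435, $848)

If the competing bid is below $435, both bids win at the same price — no difference.
If it is above $848, both bids lose — no difference.
If it lies strictly between $435 and $848, bidding your value loses (payoff 0) while bidding $848 wins at a price above your value (payoff negative).
So the deviation strictly hurts on the open interval ($435, $848).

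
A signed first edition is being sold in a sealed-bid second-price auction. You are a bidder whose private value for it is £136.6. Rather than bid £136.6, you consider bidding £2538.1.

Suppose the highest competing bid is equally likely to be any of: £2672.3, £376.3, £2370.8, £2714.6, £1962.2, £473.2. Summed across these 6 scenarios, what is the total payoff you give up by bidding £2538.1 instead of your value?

£4636.1

The deviation costs you only when the competing bid falls strictly between £136.6 and £2538.1; elsewhere both bids give the same outcome.
£2672.3: outcomes coincide → loss £0.
£376.3: truthful payoff £0, deviation payoff −£239.7 → loss £239.7.
£2370.8: truthful payoff £0, deviation payoff −£2234.2 → loss £2234.2.
£2714.6: outcomes coincide → loss £0.
£1962.2: truthful payoff £0, deviation payoff −£1825.6 → loss £1825.6.
£473.2: truthful payoff £0, deviation payoff −£336.6 → loss £336.6.
Total loss = £239.7 + £2234.2 + £1825.6 + £336.6 = £4636.1.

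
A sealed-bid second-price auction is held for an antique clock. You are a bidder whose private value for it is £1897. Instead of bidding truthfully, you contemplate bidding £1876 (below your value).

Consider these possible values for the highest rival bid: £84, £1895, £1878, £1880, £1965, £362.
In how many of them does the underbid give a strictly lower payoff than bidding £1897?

The deviation hurts exactly when the highest competing bid lies strictly between £1876 and £1897 — underbidding then forfeits a profitable win.
£84: below both → same outcome either way.
£1895: inside the interval → strictly worse (loss £2).
£1878: inside the interval → strictly worse (loss £19).
£1880: inside the interval → strictly worse (loss £17).
£1965: above both → same outcome either way.
£362: below both → same outcome either way.
Count: 3.

3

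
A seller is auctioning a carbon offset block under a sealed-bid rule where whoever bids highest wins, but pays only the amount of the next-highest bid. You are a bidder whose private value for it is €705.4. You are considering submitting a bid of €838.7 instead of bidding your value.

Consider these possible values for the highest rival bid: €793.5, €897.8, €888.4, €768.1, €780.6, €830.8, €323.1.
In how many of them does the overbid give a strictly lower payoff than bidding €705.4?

4

The deviation hurts exactly when the highest competing bid lies strictly between €705.4 and €838.7 — overbidding then wins at a price above your value.
€793.5: inside the interval → strictly worse (loss €88.1).
€897.8: above both → same outcome either way.
€888.4: above both → same outcome either way.
€768.1: inside the interval → strictly worse (loss €62.7).
€780.6: inside the interval → strictly worse (loss €75.2).
€830.8: inside the interval → strictly worse (loss €125.4).
€323.1: below both → same outcome either way.
Count: 4.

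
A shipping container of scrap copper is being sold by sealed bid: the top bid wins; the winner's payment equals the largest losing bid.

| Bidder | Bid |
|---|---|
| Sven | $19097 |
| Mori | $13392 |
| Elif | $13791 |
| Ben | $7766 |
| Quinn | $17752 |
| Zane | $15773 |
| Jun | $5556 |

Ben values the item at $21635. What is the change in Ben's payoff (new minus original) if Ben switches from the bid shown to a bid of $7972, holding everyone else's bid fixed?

$0

The highest bid among the other bidders is $19097; Ben's bid doesn't change that.
Original bid $7766: Ben is not highest (top rival bid is $19097); payoff $0.
Alternative bid $7972: Ben is not highest (top rival bid is $19097); payoff $0.
Change in payoff = $0 − ($0) = $0.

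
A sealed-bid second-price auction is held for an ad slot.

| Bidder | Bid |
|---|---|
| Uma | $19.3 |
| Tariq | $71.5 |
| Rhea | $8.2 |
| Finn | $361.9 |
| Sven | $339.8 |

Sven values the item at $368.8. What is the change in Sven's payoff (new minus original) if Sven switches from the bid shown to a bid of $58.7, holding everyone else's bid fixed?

$0

The highest bid among the other bidders is $361.9; Sven's bid doesn't change that.
Original bid $339.8: Sven is not highest (top rival bid is $361.9); payoff $0.
Alternative bid $58.7: Sven is not highest (top rival bid is $361.9); payoff $0.
Change in payoff = $0 − ($0) = $0.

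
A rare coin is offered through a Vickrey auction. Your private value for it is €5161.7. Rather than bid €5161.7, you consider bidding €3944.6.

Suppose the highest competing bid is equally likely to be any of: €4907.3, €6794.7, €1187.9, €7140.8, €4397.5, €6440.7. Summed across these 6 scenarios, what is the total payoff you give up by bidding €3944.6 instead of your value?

The deviation costs you only when the competing bid falls strictly between €3944.6 and €5161.7; elsewhere both bids give the same outcome.
€4907.3: truthful payoff €254.4, deviation payoff €0 → loss €254.4.
€6794.7: outcomes coincide → loss €0.
€1187.9: outcomes coincide → loss €0.
€7140.8: outcomes coincide → loss €0.
€4397.5: truthful payoff €764.2, deviation payoff €0 → loss €764.2.
€6440.7: outcomes coincide → loss €0.
Total loss = €254.4 + €764.2 = €1018.6.

€1018.6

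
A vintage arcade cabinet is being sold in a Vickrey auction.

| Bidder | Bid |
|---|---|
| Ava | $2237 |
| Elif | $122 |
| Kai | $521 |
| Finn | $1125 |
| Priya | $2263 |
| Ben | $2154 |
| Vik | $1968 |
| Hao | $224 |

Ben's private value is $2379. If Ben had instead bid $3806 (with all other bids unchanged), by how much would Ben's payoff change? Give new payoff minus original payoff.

$116

The highest bid among the other bidders is $2263; Ben's bid doesn't change that.
Original bid $2154: Ben is not highest (top rival bid is $2263); payoff $0.
Alternative bid $3806: Ben is highest, pays the top rival bid $2263; payoff $2379 − $2263 = $116.
Change in payoff = $116 − ($0) = $116.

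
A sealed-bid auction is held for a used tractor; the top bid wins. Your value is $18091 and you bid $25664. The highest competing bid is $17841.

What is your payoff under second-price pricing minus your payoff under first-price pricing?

You have the highest bid, so you win under either rule.
Second-price: pay $17841 → payoff $250.
First-price: pay your own bid $25664 → payoff −$7573.
Difference = $250 − (−$7573) = $7823.

$7823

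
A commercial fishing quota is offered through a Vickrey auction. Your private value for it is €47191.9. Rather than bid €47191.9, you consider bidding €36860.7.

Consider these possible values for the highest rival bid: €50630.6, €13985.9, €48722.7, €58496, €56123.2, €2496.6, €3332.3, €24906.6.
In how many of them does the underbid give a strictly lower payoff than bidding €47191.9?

The deviation hurts exactly when the highest competing bid lies strictly between €36860.7 and €47191.9 — underbidding then forfeits a profitable win.
€50630.6: above both → same outcome either way.
€13985.9: below both → same outcome either way.
€48722.7: above both → same outcome either way.
€58496: above both → same outcome either way.
€56123.2: above both → same outcome either way.
€2496.6: below both → same outcome either way.
€3332.3: below both → same outcome either way.
€24906.6: below both → same outcome either way.
Count: 0.

0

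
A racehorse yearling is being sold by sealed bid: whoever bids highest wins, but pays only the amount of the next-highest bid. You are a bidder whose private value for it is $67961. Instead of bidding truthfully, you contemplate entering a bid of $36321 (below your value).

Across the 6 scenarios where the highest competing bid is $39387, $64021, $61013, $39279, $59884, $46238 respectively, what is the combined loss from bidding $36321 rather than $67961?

The deviation costs you only when the competing bid falls strictly between $36321 and $67961; elsewhere both bids give the same outcome.
$39387: truthful payoff $28574, deviation payoff $0 → loss $28574.
$64021: truthful payoff $3940, deviation payoff $0 → loss $3940.
$61013: truthful payoff $6948, deviation payoff $0 → loss $6948.
$39279: truthful payoff $28682, deviation payoff $0 → loss $28682.
$59884: truthful payoff $8077, deviation payoff $0 → loss $8077.
$46238: truthful payoff $21723, deviation payoff $0 → loss $21723.
Total loss = $28574 + $3940 + $6948 + $28682 + $8077 + $21723 = $97944.
Truthful bidding weakly dominates here: raising your bid can only win items priced above your value, and lowering it can only forfeit items priced below.

$97944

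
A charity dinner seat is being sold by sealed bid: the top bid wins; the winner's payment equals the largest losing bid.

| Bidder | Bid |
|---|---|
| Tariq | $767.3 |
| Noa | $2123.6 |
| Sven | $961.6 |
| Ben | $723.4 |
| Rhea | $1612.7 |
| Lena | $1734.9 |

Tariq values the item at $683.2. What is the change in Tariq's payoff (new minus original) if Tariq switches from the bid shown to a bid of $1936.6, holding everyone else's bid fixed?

The highest bid among the other bidders is $2123.6; Tariq's bid doesn't change that.
Original bid $767.3: Tariq is not highest (top rival bid is $2123.6); payoff $0.
Alternative bid $1936.6: Tariq is not highest (top rival bid is $2123.6); payoff $0.
Change in payoff = $0 − ($0) = $0.

$0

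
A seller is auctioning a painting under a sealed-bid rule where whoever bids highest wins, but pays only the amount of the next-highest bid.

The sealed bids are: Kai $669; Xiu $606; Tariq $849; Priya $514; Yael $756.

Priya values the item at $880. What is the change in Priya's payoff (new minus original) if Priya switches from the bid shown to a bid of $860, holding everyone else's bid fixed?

$31

The highest bid among the other bidders is $849; Priya's bid doesn't change that.
Original bid $514: Priya is not highest (top rival bid is $849); payoff $0.
Alternative bid $860: Priya is highest, pays the top rival bid $849; payoff $880 − $849 = $31.
Change in payoff = $31 − ($0) = $31.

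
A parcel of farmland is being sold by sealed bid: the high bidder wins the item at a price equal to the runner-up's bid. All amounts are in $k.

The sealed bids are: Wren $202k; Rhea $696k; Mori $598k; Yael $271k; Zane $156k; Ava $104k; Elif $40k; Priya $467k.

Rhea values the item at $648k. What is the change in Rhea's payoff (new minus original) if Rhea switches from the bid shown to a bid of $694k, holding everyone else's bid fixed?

$0k

The highest bid among the other bidders is $598k; Rhea's bid doesn't change that.
Original bid $696k: Rhea is highest, pays the top rival bid $598k; payoff $648k − $598k = $50k.
Alternative bid $694k: Rhea is highest, pays the top rival bid $598k; payoff $648k − $598k = $50k.
Change in payoff = $50k − ($50k) = $0k.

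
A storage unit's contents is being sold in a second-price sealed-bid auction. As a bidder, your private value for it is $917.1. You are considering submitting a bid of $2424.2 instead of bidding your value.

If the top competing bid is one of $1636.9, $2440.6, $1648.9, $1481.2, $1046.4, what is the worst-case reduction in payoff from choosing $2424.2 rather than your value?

$731.8

$1636.9: truthful gives $0, deviation gives −$719.8 → loss $719.8.
$2440.6: same outcome either way → loss $0.
$1648.9: truthful gives $0, deviation gives −$731.8 → loss $731.8.
$1481.2: truthful gives $0, deviation gives −$564.1 → loss $564.1.
$1046.4: truthful gives $0, deviation gives −$129.3 → loss $129.3.
Maximum loss: $731.8.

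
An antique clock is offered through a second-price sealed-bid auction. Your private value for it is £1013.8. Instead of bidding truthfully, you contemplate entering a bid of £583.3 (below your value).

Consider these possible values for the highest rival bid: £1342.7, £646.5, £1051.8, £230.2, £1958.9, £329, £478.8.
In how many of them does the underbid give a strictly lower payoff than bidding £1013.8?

1

The deviation hurts exactly when the highest competing bid lies strictly between £583.3 and £1013.8 — underbidding then forfeits a profitable win.
£1342.7: above both → same outcome either way.
£646.5: inside the interval → strictly worse (loss £367.3).
£1051.8: above both → same outcome either way.
£230.2: below both → same outcome either way.
£1958.9: above both → same outcome either way.
£329: below both → same outcome either way.
£478.8: below both → same outcome either way.
Count: 1.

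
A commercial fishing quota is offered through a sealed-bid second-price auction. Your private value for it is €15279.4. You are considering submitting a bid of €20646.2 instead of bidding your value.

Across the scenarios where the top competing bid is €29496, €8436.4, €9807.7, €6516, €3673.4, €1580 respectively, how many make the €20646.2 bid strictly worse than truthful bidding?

The deviation hurts exactly when the highest competing bid lies strictly between €15279.4 and €20646.2 — overbidding then wins at a price above your value.
€29496: above both → same outcome either way.
€8436.4: below both → same outcome either way.
€9807.7: below both → same outcome either way.
€6516: below both → same outcome either way.
€3673.4: below both → same outcome either way.
€1580: below both → same outcome either way.
Count: 0.

0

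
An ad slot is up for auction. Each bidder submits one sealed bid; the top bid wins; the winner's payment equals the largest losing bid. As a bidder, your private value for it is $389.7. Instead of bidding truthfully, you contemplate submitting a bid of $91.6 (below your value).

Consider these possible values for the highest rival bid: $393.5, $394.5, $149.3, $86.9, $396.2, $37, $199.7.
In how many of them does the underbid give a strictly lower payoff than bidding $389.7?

2

The deviation hurts exactly when the highest competing bid lies strictly between $91.6 and $389.7 — underbidding then forfeits a profitable win.
$393.5: above both → same outcome either way.
$394.5: above both → same outcome either way.
$149.3: inside the interval → strictly worse (loss $240.4).
$86.9: below both → same outcome either way.
$396.2: above both → same outcome either way.
$37: below both → same outcome either way.
$199.7: inside the interval → strictly worse (loss $190).
Count: 2.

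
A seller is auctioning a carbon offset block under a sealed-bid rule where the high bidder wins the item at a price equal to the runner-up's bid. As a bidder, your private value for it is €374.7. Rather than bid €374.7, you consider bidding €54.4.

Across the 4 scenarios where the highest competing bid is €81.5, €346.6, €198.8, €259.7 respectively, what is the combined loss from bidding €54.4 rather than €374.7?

The deviation costs you only when the competing bid falls strictly between €54.4 and €374.7; elsewhere both bids give the same outcome.
€81.5: truthful payoff €293.2, deviation payoff €0 → loss €293.2.
€346.6: truthful payoff €28.1, deviation payoff €0 → loss €28.1.
€198.8: truthful payoff €175.9, deviation payoff €0 → loss €175.9.
€259.7: truthful payoff €115, deviation payoff €0 → loss €115.
Total loss = €293.2 + €28.1 + €175.9 + €115 = €612.2.

€612.2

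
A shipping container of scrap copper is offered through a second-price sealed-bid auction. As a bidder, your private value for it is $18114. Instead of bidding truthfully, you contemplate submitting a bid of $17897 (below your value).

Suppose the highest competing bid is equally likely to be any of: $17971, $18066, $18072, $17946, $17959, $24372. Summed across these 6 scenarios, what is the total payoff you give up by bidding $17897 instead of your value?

The deviation costs you only when the competing bid falls strictly between $17897 and $18114; elsewhere both bids give the same outcome.
$17971: truthful payoff $143, deviation payoff $0 → loss $143.
$18066: truthful payoff $48, deviation payoff $0 → loss $48.
$18072: truthful payoff $42, deviation payoff $0 → loss $42.
$17946: truthful payoff $168, deviation payoff $0 → loss $168.
$17959: truthful payoff $155, deviation payoff $0 → loss $155.
$24372: outcomes coincide → loss $0.
Total loss = $143 + $48 + $42 + $168 + $155 = $556.

$556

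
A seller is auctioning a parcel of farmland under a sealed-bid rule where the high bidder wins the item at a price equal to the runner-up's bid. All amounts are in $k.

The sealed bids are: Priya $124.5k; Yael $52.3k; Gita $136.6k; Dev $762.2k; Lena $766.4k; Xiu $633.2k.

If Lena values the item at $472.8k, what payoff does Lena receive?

Highest bid: Lena at $766.4k, so Lena wins.
Second-highest bid: Dev at $762.2k — that is the price the winner pays.
Lena's payoff = value − price = $472.8k − $762.2k = −$289.4k.

−$289.4k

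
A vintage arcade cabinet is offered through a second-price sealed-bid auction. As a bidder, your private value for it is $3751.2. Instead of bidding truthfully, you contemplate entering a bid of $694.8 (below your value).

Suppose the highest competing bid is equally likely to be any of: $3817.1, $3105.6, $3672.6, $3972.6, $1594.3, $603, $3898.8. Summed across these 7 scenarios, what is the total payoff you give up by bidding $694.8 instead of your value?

$2881.1

The deviation costs you only when the competing bid falls strictly between $694.8 and $3751.2; elsewhere both bids give the same outcome.
$3817.1: outcomes coincide → loss $0.
$3105.6: truthful payoff $645.6, deviation payoff $0 → loss $645.6.
$3672.6: truthful payoff $78.6, deviation payoff $0 → loss $78.6.
$3972.6: outcomes coincide → loss $0.
$1594.3: truthful payoff $2156.9, deviation payoff $0 → loss $2156.9.
$603: outcomes coincide → loss $0.
$3898.8: outcomes coincide → loss $0.
Total loss = $645.6 + $78.6 + $2156.9 = $2881.1.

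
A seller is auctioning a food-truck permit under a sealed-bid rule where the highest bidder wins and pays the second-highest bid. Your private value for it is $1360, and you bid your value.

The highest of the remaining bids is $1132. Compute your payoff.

Your bid $1360 exceeds the highest competing bid $1132, so you win.
In a second-price auction the winner pays the second-highest bid, $1132.
Payoff = value − price = $1360 − $1132 = $228.

$228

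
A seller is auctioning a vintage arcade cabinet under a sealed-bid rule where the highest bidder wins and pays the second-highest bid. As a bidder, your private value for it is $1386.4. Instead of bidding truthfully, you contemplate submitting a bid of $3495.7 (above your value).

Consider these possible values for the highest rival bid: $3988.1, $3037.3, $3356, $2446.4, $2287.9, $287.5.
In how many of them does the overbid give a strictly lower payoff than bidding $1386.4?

The deviation hurts exactly when the highest competing bid lies strictly between $1386.4 and $3495.7 — overbidding then wins at a price above your value.
$3988.1: above both → same outcome either way.
$3037.3: inside the interval → strictly worse (loss $1650.9).
$3356: inside the interval → strictly worse (loss $1969.6).
$2446.4: inside the interval → strictly worse (loss $1060).
$2287.9: inside the interval → strictly worse (loss $901.5).
$287.5: below both → same outcome either way.
Count: 4.

4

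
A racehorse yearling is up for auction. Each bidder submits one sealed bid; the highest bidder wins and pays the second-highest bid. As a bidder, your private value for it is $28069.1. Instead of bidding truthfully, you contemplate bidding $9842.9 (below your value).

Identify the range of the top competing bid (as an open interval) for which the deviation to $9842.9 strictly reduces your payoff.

If the competing bid is below $9842.9, both bids win at the same price — no difference.
If it is above $28069.1, both bids lose — no difference.
If it lies strictly between $9842.9 and $28069.1, bidding your value wins at a price below your value (positive payoff) while bidding $9842.9 loses (payoff 0).
So the deviation strictly hurts on the open interval ($9842.9, $28069.1).
Because the price is fixed by the runner-up's bid, deviating from your value can only change a good outcome into a bad one — never the reverse.

($9842.9, $28069.1)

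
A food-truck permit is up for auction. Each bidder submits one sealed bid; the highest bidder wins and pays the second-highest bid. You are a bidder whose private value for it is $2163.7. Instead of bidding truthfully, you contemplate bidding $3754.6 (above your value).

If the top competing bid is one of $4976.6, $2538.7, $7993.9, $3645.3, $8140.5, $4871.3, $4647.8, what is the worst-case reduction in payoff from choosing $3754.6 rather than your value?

$4976.6: same outcome either way → loss $0.
$2538.7: truthful gives $0, deviation gives −$375 → loss $375.
$7993.9: same outcome either way → loss $0.
$3645.3: truthful gives $0, deviation gives −$1481.6 → loss $1481.6.
$8140.5: same outcome either way → loss $0.
$4871.3: same outcome either way → loss $0.
$4647.8: same outcome either way → loss $0.
Maximum loss: $1481.6.

$1481.6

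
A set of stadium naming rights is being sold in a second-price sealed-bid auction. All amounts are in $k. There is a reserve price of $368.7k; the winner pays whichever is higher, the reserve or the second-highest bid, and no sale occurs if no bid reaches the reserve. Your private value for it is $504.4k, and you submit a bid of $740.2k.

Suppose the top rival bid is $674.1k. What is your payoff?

Your bid $740.2k is the highest and exceeds the reserve.
Price = max(second-highest bid, reserve) = max($674.1k, $368.7k) = $674.1k.
Payoff = $504.4k − $674.1k = −$169.7k.

−$169.7k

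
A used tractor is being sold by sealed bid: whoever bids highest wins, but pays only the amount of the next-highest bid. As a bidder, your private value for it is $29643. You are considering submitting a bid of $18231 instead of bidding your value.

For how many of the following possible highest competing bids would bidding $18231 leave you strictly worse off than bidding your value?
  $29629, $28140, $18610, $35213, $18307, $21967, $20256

6

The deviation hurts exactly when the highest competing bid lies strictly between $18231 and $29643 — underbidding then forfeits a profitable win.
$29629: inside the interval → strictly worse (loss $14).
$28140: inside the interval → strictly worse (loss $1503).
$18610: inside the interval → strictly worse (loss $11033).
$35213: above both → same outcome either way.
$18307: inside the interval → strictly worse (loss $11336).
$21967: inside the interval → strictly worse (loss $7676).
$20256: inside the interval → strictly worse (loss $9387).
Count: 6.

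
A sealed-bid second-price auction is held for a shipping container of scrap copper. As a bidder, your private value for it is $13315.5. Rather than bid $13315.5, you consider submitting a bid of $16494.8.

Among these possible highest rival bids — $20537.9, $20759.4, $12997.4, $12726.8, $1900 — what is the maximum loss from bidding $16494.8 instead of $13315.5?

$20537.9: same outcome either way → loss $0.
$20759.4: same outcome either way → loss $0.
$12997.4: same outcome either way → loss $0.
$12726.8: same outcome either way → loss $0.
$1900: same outcome either way → loss $0.
Maximum loss: $0.

$0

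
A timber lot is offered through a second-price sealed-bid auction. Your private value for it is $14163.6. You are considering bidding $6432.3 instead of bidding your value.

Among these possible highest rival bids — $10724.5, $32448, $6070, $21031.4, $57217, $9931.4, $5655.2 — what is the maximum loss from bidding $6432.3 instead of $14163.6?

$4232.2

$10724.5: truthful gives $3439.1, deviation gives $0 → loss $3439.1.
$32448: same outcome either way → loss $0.
$6070: same outcome either way → loss $0.
$21031.4: same outcome either way → loss $0.
$57217: same outcome either way → loss $0.
$9931.4: truthful gives $4232.2, deviation gives $0 → loss $4232.2.
$5655.2: same outcome either way → loss $0.
Maximum loss: $4232.2.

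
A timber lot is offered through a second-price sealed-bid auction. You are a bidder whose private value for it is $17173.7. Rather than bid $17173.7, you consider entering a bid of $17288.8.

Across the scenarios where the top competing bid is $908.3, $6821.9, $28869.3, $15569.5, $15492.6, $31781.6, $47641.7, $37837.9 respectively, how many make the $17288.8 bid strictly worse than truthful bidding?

The deviation hurts exactly when the highest competing bid lies strictly between $17173.7 and $17288.8 — overbidding then wins at a price above your value.
$908.3: below both → same outcome either way.
$6821.9: below both → same outcome either way.
$28869.3: above both → same outcome either way.
$15569.5: below both → same outcome either way.
$15492.6: below both → same outcome either way.
$31781.6: above both → same outcome either way.
$47641.7: above both → same outcome either way.
$37837.9: above both → same outcome either way.
Count: 0.

0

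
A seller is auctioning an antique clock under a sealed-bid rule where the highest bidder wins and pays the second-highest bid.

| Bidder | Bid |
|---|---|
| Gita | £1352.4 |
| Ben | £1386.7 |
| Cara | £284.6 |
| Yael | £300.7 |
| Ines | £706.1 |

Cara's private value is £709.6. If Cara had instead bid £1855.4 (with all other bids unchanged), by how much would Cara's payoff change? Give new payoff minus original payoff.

−£677.1

The highest bid among the other bidders is £1386.7; Cara's bid doesn't change that.
Original bid £284.6: Cara is not highest (top rival bid is £1386.7); payoff £0.
Alternative bid £1855.4: Cara is highest, pays the top rival bid £1386.7; payoff £709.6 − £1386.7 = −£677.1.
Change in payoff = −£677.1 − (£0) = −£677.1.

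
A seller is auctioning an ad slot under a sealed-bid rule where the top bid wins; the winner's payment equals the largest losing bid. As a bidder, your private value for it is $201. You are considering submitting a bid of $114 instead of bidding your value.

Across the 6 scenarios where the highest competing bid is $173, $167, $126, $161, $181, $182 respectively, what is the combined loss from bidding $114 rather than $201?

The deviation costs you only when the competing bid falls strictly between $114 and $201; elsewhere both bids give the same outcome.
$173: truthful payoff $28, deviation payoff $0 → loss $28.
$167: truthful payoff $34, deviation payoff $0 → loss $34.
$126: truthful payoff $75, deviation payoff $0 → loss $75.
$161: truthful payoff $40, deviation payoff $0 → loss $40.
$181: truthful payoff $20, deviation payoff $0 → loss $20.
$182: truthful payoff $19, deviation payoff $0 → loss $19.
Total loss = $28 + $34 + $75 + $40 + $20 + $19 = $216.

$216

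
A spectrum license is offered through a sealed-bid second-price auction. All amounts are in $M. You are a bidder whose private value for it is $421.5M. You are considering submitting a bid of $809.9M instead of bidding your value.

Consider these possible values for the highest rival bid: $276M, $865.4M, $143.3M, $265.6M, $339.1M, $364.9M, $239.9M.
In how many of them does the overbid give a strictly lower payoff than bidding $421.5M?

0

The deviation hurts exactly when the highest competing bid lies strictly between $421.5M and $809.9M — overbidding then wins at a price above your value.
$276M: below both → same outcome either way.
$865.4M: above both → same outcome either way.
$143.3M: below both → same outcome either way.
$265.6M: below both → same outcome either way.
$339.1M: below both → same outcome either way.
$364.9M: below both → same outcome either way.
$239.9M: below both → same outcome either way.
Count: 0.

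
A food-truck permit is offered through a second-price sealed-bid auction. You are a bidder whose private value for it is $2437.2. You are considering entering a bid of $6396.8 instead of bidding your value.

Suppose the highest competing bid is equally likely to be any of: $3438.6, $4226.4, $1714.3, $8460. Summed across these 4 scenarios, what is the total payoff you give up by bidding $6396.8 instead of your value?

$2790.6

The deviation costs you only when the competing bid falls strictly between $2437.2 and $6396.8; elsewhere both bids give the same outcome.
$3438.6: truthful payoff $0, deviation payoff −$1001.4 → loss $1001.4.
$4226.4: truthful payoff $0, deviation payoff −$1789.2 → loss $1789.2.
$1714.3: outcomes coincide → loss $0.
$8460: outcomes coincide → loss $0.
Total loss = $1001.4 + $1789.2 = $2790.6.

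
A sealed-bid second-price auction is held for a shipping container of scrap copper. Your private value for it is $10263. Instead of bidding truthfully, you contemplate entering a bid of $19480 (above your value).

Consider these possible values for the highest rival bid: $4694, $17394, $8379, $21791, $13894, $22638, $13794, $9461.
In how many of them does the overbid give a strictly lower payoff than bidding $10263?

3

The deviation hurts exactly when the highest competing bid lies strictly between $10263 and $19480 — overbidding then wins at a price above your value.
$4694: below both → same outcome either way.
$17394: inside the interval → strictly worse (loss $7131).
$8379: below both → same outcome either way.
$21791: above both → same outcome either way.
$13894: inside the interval → strictly worse (loss $3631).
$22638: above both → same outcome either way.
$13794: inside the interval → strictly worse (loss $3531).
$9461: below both → same outcome either way.
Count: 3.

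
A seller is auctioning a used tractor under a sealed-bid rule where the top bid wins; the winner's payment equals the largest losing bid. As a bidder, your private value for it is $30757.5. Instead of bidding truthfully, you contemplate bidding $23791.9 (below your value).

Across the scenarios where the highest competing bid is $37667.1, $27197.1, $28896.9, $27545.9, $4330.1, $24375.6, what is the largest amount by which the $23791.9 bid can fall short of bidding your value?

$37667.1: same outcome either way → loss $0.
$27197.1: truthful gives $3560.4, deviation gives $0 → loss $3560.4.
$28896.9: truthful gives $1860.6, deviation gives $0 → loss $1860.6.
$27545.9: truthful gives $3211.6, deviation gives $0 → loss $3211.6.
$4330.1: same outcome either way → loss $0.
$24375.6: truthful gives $6381.9, deviation gives $0 → loss $6381.9.
Maximum loss: $6381.9.

$6381.9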